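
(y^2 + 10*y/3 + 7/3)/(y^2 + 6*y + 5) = (y + 7/3)/(y + 5)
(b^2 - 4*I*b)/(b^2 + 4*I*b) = (b - 4*I)/(b + 4*I)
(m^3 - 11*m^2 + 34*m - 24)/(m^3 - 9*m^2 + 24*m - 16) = (m - 6)/(m - 4)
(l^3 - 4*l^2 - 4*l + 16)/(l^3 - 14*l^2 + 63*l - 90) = (l^3 - 4*l^2 - 4*l + 16)/(l^3 - 14*l^2 + 63*l - 90)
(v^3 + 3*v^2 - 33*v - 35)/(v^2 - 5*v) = v + 8 + 7/v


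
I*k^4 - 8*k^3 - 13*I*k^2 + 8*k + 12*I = (k - 1)*(k + 2*I)*(k + 6*I)*(I*k + I)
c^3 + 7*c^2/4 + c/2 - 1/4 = (c - 1/4)*(c + 1)^2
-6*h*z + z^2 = z*(-6*h + z)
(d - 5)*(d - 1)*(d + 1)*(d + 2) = d^4 - 3*d^3 - 11*d^2 + 3*d + 10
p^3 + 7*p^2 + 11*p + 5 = (p + 1)^2*(p + 5)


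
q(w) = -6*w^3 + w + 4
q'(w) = 1 - 18*w^2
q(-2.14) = 60.66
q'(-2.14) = -81.43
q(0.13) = 4.12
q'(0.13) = 0.70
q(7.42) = -2439.69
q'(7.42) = -990.02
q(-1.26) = 14.74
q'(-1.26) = -27.58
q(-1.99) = 49.29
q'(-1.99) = -70.28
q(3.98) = -370.29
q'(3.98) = -284.13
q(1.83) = -30.94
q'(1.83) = -59.28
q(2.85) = -132.04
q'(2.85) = -145.20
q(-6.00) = 1294.00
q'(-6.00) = -647.00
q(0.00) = 4.00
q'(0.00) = 1.00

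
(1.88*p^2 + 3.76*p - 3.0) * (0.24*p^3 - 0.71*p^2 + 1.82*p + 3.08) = 0.4512*p^5 - 0.4324*p^4 + 0.0320000000000005*p^3 + 14.7636*p^2 + 6.1208*p - 9.24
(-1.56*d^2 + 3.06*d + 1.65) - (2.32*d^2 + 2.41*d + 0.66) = -3.88*d^2 + 0.65*d + 0.99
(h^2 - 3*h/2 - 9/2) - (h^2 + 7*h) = -17*h/2 - 9/2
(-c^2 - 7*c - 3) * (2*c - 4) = -2*c^3 - 10*c^2 + 22*c + 12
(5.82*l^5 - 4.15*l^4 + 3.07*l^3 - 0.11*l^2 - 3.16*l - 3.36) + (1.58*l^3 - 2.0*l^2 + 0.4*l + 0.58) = 5.82*l^5 - 4.15*l^4 + 4.65*l^3 - 2.11*l^2 - 2.76*l - 2.78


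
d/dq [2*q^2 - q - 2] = 4*q - 1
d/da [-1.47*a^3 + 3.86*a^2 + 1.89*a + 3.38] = -4.41*a^2 + 7.72*a + 1.89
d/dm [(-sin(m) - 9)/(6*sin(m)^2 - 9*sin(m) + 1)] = (6*sin(m)^2 + 108*sin(m) - 82)*cos(m)/(6*sin(m)^2 - 9*sin(m) + 1)^2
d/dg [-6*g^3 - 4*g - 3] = -18*g^2 - 4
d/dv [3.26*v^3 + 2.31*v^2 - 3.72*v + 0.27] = 9.78*v^2 + 4.62*v - 3.72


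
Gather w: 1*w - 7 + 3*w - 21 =4*w - 28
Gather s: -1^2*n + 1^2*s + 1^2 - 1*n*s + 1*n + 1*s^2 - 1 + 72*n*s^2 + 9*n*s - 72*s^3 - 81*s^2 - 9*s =-72*s^3 + s^2*(72*n - 80) + s*(8*n - 8)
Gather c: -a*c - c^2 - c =-c^2 + c*(-a - 1)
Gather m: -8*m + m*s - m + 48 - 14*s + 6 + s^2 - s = m*(s - 9) + s^2 - 15*s + 54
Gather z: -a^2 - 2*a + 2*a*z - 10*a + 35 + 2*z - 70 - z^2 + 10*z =-a^2 - 12*a - z^2 + z*(2*a + 12) - 35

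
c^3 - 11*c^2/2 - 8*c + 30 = (c - 6)*(c - 2)*(c + 5/2)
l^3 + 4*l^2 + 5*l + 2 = (l + 1)^2*(l + 2)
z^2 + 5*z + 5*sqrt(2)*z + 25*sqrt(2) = (z + 5)*(z + 5*sqrt(2))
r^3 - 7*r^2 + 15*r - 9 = (r - 3)^2*(r - 1)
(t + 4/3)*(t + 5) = t^2 + 19*t/3 + 20/3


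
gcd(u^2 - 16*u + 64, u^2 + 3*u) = 1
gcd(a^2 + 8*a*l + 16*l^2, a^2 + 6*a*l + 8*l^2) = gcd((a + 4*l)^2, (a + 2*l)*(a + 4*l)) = a + 4*l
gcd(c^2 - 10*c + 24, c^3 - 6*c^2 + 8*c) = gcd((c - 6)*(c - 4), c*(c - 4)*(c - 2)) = c - 4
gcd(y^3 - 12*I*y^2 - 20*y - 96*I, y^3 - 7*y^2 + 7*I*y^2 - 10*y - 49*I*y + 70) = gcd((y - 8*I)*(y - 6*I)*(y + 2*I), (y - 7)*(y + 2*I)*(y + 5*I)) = y + 2*I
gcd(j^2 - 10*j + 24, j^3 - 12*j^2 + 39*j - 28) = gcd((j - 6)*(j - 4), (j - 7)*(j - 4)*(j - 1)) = j - 4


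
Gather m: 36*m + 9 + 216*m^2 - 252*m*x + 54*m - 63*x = 216*m^2 + m*(90 - 252*x) - 63*x + 9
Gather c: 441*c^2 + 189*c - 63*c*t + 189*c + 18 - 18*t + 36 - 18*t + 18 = 441*c^2 + c*(378 - 63*t) - 36*t + 72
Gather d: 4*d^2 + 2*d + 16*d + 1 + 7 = 4*d^2 + 18*d + 8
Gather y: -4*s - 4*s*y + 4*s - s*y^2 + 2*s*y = -s*y^2 - 2*s*y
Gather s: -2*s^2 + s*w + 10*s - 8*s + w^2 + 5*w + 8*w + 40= -2*s^2 + s*(w + 2) + w^2 + 13*w + 40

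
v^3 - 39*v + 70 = (v - 5)*(v - 2)*(v + 7)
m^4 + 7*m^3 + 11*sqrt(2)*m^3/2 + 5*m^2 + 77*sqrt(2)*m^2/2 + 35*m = m*(m + 7)*(m + sqrt(2)/2)*(m + 5*sqrt(2))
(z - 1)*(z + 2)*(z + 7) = z^3 + 8*z^2 + 5*z - 14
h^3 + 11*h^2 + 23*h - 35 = (h - 1)*(h + 5)*(h + 7)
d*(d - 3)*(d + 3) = d^3 - 9*d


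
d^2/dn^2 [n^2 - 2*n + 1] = 2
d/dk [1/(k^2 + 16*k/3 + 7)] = 6*(-3*k - 8)/(3*k^2 + 16*k + 21)^2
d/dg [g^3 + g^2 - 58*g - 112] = 3*g^2 + 2*g - 58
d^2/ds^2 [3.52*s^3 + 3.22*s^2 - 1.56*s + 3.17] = 21.12*s + 6.44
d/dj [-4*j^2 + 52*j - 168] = 52 - 8*j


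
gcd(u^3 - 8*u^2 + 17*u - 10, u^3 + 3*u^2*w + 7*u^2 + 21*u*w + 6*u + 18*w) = 1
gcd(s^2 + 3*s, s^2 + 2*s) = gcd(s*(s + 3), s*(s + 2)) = s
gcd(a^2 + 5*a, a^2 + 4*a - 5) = a + 5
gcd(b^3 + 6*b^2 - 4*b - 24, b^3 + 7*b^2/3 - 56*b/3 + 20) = b^2 + 4*b - 12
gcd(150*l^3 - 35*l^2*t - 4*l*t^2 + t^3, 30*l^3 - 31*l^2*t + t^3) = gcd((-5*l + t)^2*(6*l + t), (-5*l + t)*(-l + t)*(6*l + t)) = -30*l^2 + l*t + t^2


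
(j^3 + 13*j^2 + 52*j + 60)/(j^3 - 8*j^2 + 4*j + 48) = (j^2 + 11*j + 30)/(j^2 - 10*j + 24)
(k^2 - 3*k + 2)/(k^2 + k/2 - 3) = 2*(k^2 - 3*k + 2)/(2*k^2 + k - 6)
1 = 1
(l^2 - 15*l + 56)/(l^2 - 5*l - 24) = (l - 7)/(l + 3)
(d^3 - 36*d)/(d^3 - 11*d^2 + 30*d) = (d + 6)/(d - 5)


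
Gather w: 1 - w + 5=6 - w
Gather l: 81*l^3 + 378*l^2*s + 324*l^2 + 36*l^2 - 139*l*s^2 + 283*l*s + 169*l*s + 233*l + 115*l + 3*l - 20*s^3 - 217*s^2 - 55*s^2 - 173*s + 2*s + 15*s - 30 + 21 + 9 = 81*l^3 + l^2*(378*s + 360) + l*(-139*s^2 + 452*s + 351) - 20*s^3 - 272*s^2 - 156*s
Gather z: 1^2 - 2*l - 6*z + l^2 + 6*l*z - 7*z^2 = l^2 - 2*l - 7*z^2 + z*(6*l - 6) + 1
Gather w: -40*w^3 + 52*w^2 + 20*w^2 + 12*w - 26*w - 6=-40*w^3 + 72*w^2 - 14*w - 6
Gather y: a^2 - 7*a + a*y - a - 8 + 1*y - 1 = a^2 - 8*a + y*(a + 1) - 9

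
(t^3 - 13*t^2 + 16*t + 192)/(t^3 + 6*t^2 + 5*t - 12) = (t^2 - 16*t + 64)/(t^2 + 3*t - 4)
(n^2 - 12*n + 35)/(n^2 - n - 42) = (n - 5)/(n + 6)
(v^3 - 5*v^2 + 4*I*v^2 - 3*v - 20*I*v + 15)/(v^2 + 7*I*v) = (v^3 + v^2*(-5 + 4*I) - v*(3 + 20*I) + 15)/(v*(v + 7*I))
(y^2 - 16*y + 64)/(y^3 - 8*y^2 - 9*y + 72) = (y - 8)/(y^2 - 9)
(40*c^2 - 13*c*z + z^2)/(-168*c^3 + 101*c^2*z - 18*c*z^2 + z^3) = (-5*c + z)/(21*c^2 - 10*c*z + z^2)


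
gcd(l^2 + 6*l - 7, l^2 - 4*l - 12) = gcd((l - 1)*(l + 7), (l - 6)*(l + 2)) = 1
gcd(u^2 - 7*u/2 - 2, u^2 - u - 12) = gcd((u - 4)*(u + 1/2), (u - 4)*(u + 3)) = u - 4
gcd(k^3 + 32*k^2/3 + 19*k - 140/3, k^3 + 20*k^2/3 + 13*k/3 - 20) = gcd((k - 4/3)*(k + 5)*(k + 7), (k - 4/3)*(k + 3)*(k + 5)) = k^2 + 11*k/3 - 20/3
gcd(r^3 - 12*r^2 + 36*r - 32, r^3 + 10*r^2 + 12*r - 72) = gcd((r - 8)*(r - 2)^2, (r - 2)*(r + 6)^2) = r - 2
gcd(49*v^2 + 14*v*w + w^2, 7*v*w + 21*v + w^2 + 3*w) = 7*v + w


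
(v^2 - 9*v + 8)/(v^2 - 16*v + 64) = (v - 1)/(v - 8)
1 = 1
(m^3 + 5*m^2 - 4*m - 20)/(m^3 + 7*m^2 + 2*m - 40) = (m + 2)/(m + 4)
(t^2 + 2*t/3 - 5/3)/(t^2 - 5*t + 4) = (t + 5/3)/(t - 4)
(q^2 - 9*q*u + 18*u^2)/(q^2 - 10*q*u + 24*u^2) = (q - 3*u)/(q - 4*u)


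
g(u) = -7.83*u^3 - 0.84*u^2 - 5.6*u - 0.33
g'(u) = -23.49*u^2 - 1.68*u - 5.6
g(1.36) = -29.20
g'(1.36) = -51.33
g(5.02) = -1040.15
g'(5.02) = -605.99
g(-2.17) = 87.88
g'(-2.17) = -112.57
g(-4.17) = 576.18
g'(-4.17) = -407.06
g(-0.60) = 4.42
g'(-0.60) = -13.05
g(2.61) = -159.88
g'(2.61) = -170.00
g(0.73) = -7.91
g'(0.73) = -19.34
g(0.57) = -5.24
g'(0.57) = -14.19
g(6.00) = -1755.45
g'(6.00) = -861.32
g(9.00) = -5826.84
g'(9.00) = -1923.41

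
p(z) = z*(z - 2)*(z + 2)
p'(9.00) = 239.00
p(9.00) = 693.00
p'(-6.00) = 104.00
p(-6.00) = -192.00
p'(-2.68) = 17.55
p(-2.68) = -8.53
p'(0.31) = -3.71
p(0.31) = -1.21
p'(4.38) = 53.55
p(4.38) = 66.51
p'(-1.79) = 5.61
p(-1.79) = 1.42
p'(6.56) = 125.10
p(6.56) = 256.06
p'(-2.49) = 14.60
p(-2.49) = -5.48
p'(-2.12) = 9.48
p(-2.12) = -1.05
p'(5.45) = 85.11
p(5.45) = 140.08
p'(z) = z*(z - 2) + z*(z + 2) + (z - 2)*(z + 2)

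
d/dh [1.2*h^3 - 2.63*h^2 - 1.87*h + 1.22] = 3.6*h^2 - 5.26*h - 1.87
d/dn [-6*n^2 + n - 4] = 1 - 12*n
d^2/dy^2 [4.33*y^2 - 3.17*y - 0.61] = 8.66000000000000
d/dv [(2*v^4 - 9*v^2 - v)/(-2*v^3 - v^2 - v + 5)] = (-v*(6*v^2 + 2*v + 1)*(-2*v^3 + 9*v + 1) + (-8*v^3 + 18*v + 1)*(2*v^3 + v^2 + v - 5))/(2*v^3 + v^2 + v - 5)^2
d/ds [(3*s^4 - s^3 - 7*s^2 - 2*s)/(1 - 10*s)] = (-90*s^4 + 32*s^3 + 67*s^2 - 14*s - 2)/(100*s^2 - 20*s + 1)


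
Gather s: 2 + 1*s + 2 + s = 2*s + 4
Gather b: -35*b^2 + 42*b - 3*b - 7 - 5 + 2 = -35*b^2 + 39*b - 10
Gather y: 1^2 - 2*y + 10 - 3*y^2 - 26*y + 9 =-3*y^2 - 28*y + 20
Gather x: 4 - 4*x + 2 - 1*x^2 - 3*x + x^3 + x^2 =x^3 - 7*x + 6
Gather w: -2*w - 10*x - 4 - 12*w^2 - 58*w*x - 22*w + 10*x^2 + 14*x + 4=-12*w^2 + w*(-58*x - 24) + 10*x^2 + 4*x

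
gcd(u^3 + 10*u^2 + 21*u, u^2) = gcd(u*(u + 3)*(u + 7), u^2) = u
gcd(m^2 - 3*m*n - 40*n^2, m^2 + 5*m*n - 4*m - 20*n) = m + 5*n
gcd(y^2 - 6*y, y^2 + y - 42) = y - 6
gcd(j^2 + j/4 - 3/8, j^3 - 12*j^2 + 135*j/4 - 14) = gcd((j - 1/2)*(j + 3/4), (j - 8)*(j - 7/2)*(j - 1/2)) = j - 1/2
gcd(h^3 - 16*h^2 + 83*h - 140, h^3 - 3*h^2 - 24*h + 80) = h - 4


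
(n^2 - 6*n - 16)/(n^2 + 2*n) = (n - 8)/n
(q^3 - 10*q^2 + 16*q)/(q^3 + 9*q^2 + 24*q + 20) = q*(q^2 - 10*q + 16)/(q^3 + 9*q^2 + 24*q + 20)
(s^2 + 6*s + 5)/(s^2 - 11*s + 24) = (s^2 + 6*s + 5)/(s^2 - 11*s + 24)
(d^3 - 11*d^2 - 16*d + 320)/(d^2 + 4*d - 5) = (d^2 - 16*d + 64)/(d - 1)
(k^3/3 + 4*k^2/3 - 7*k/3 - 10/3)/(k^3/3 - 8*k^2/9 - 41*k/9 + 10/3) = 3*(k^3 + 4*k^2 - 7*k - 10)/(3*k^3 - 8*k^2 - 41*k + 30)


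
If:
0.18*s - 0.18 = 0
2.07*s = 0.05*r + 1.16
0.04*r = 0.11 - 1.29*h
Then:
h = -0.48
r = 18.20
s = 1.00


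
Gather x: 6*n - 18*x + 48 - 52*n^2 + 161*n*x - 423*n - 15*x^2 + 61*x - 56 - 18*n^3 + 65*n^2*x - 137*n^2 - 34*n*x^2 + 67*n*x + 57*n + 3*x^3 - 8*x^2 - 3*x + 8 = -18*n^3 - 189*n^2 - 360*n + 3*x^3 + x^2*(-34*n - 23) + x*(65*n^2 + 228*n + 40)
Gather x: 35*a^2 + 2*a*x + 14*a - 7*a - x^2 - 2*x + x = 35*a^2 + 7*a - x^2 + x*(2*a - 1)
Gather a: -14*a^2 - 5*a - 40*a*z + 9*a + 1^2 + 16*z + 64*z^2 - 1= -14*a^2 + a*(4 - 40*z) + 64*z^2 + 16*z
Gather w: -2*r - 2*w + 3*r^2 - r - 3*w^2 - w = 3*r^2 - 3*r - 3*w^2 - 3*w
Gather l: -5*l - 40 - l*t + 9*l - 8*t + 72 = l*(4 - t) - 8*t + 32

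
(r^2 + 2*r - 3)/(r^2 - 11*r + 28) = (r^2 + 2*r - 3)/(r^2 - 11*r + 28)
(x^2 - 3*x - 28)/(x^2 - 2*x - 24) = (x - 7)/(x - 6)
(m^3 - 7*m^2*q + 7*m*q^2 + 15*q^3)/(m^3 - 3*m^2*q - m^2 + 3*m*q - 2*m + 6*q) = (m^2 - 4*m*q - 5*q^2)/(m^2 - m - 2)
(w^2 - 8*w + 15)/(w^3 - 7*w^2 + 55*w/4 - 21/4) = 4*(w - 5)/(4*w^2 - 16*w + 7)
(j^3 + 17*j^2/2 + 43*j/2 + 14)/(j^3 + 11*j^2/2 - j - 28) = (j + 1)/(j - 2)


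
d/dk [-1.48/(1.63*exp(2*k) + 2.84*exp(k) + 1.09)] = (4.8248*exp(k) + 4.2032)*exp(k)/(1.63*exp(2*k) + 2.84*exp(k) + 1.09)^2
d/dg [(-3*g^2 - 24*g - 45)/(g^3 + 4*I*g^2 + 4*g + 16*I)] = (3*g^4 + 48*g^3 + g^2*(123 + 96*I) + 264*I*g + 180 - 384*I)/(g^6 + 8*I*g^5 - 8*g^4 + 64*I*g^3 - 112*g^2 + 128*I*g - 256)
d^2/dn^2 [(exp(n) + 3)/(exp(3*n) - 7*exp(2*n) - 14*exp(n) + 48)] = (4*exp(3*n) - 30*exp(2*n) + 36*exp(n) + 160)*exp(n)/(exp(6*n) - 30*exp(5*n) + 348*exp(4*n) - 1960*exp(3*n) + 5568*exp(2*n) - 7680*exp(n) + 4096)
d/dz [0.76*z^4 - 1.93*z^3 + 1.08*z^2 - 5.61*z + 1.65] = 3.04*z^3 - 5.79*z^2 + 2.16*z - 5.61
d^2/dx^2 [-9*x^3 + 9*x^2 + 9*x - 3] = 18 - 54*x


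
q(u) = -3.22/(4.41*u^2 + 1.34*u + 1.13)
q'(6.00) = 0.01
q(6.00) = -0.02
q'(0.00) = 3.38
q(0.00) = -2.85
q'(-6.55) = -0.01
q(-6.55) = -0.02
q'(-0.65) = -3.14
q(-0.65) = -1.52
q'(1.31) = 0.38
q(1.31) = -0.31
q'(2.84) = 0.05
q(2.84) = -0.08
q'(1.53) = 0.26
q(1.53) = -0.24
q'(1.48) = 0.28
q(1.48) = -0.25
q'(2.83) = 0.05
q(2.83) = -0.08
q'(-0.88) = -1.83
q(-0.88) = -0.96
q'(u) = -3.22*(-8.82*u - 1.34)/(4.41*u^2 + 1.34*u + 1.13)^2 = (28.4004*u + 4.3148)/(4.41*u^2 + 1.34*u + 1.13)^2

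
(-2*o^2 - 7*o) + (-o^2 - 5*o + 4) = -3*o^2 - 12*o + 4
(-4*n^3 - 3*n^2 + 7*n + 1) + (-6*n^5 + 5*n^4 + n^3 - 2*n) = -6*n^5 + 5*n^4 - 3*n^3 - 3*n^2 + 5*n + 1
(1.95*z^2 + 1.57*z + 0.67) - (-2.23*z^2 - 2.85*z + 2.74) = 4.18*z^2 + 4.42*z - 2.07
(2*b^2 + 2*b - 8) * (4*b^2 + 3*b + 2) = 8*b^4 + 14*b^3 - 22*b^2 - 20*b - 16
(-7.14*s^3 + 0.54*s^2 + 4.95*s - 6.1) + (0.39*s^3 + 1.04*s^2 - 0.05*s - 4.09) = -6.75*s^3 + 1.58*s^2 + 4.9*s - 10.19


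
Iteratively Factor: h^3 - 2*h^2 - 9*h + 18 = (h - 3)*(h^2 + h - 6) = (h - 3)*(h - 2)*(h + 3)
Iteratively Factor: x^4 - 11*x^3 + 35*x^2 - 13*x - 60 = (x - 5)*(x^3 - 6*x^2 + 5*x + 12) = (x - 5)*(x - 3)*(x^2 - 3*x - 4) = (x - 5)*(x - 3)*(x + 1)*(x - 4)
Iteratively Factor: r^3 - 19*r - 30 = (r + 3)*(r^2 - 3*r - 10) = (r + 2)*(r + 3)*(r - 5)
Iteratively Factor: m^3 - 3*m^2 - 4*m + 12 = (m + 2)*(m^2 - 5*m + 6) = (m - 3)*(m + 2)*(m - 2)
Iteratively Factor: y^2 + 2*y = (y + 2)*(y)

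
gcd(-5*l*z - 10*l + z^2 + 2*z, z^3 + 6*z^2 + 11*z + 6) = z + 2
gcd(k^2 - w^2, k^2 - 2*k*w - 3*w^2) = k + w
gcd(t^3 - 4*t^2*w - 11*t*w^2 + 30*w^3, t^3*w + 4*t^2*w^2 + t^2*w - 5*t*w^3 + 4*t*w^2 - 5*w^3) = 1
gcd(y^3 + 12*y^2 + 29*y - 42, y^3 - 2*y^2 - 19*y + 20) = y - 1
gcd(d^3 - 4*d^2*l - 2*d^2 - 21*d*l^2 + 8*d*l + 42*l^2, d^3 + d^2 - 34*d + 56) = d - 2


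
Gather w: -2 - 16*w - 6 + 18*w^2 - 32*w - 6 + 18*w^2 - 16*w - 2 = 36*w^2 - 64*w - 16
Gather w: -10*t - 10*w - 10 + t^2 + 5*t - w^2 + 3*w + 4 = t^2 - 5*t - w^2 - 7*w - 6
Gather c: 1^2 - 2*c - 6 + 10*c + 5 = 8*c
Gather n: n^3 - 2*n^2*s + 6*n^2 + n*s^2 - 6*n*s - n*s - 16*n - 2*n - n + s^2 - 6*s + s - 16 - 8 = n^3 + n^2*(6 - 2*s) + n*(s^2 - 7*s - 19) + s^2 - 5*s - 24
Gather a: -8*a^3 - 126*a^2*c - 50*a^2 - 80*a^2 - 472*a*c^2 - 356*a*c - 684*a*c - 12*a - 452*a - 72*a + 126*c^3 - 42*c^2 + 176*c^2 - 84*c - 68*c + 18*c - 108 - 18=-8*a^3 + a^2*(-126*c - 130) + a*(-472*c^2 - 1040*c - 536) + 126*c^3 + 134*c^2 - 134*c - 126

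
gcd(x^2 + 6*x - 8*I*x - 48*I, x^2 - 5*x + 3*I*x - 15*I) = 1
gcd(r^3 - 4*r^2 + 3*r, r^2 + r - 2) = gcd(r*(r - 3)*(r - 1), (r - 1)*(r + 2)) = r - 1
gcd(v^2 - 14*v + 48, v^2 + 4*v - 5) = 1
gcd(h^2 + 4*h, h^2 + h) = h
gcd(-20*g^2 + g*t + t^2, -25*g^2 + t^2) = 5*g + t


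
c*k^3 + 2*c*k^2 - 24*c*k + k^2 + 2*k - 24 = (k - 4)*(k + 6)*(c*k + 1)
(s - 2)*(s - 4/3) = s^2 - 10*s/3 + 8/3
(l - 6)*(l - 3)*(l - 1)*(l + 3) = l^4 - 7*l^3 - 3*l^2 + 63*l - 54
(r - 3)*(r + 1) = r^2 - 2*r - 3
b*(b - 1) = b^2 - b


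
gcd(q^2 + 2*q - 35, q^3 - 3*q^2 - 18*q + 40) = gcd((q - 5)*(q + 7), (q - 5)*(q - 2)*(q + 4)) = q - 5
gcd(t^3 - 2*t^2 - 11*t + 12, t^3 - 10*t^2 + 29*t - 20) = t^2 - 5*t + 4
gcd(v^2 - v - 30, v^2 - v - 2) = 1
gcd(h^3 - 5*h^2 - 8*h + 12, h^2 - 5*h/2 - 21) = h - 6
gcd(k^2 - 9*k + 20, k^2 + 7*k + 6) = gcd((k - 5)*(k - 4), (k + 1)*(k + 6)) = 1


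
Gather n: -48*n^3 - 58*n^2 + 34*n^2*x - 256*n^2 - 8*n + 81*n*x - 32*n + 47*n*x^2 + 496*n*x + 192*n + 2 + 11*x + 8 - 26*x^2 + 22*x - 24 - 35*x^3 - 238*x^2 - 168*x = -48*n^3 + n^2*(34*x - 314) + n*(47*x^2 + 577*x + 152) - 35*x^3 - 264*x^2 - 135*x - 14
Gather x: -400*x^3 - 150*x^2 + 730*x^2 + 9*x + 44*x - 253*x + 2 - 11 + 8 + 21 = -400*x^3 + 580*x^2 - 200*x + 20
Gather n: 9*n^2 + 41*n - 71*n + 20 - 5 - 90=9*n^2 - 30*n - 75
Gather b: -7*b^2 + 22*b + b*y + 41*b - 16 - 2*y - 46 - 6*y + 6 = -7*b^2 + b*(y + 63) - 8*y - 56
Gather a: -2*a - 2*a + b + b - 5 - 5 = -4*a + 2*b - 10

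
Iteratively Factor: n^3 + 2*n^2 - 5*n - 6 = (n - 2)*(n^2 + 4*n + 3) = (n - 2)*(n + 1)*(n + 3)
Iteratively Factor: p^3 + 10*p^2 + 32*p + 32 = (p + 4)*(p^2 + 6*p + 8) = (p + 2)*(p + 4)*(p + 4)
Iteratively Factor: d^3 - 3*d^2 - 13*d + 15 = (d + 3)*(d^2 - 6*d + 5) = (d - 5)*(d + 3)*(d - 1)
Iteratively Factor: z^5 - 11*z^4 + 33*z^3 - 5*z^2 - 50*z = (z - 5)*(z^4 - 6*z^3 + 3*z^2 + 10*z) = z*(z - 5)*(z^3 - 6*z^2 + 3*z + 10) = z*(z - 5)*(z - 2)*(z^2 - 4*z - 5) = z*(z - 5)*(z - 2)*(z + 1)*(z - 5)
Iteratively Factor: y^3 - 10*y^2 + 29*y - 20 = (y - 5)*(y^2 - 5*y + 4) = (y - 5)*(y - 1)*(y - 4)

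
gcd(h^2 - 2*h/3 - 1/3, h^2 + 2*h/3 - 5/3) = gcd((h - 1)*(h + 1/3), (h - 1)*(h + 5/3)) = h - 1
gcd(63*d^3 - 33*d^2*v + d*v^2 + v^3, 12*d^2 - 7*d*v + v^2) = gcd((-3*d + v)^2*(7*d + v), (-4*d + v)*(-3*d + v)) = -3*d + v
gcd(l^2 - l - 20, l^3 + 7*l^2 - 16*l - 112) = l + 4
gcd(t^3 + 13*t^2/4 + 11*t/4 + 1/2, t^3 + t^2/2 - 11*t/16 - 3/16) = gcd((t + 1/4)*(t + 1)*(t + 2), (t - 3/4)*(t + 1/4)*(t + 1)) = t^2 + 5*t/4 + 1/4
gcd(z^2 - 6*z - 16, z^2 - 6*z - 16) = z^2 - 6*z - 16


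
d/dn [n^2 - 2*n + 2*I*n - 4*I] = 2*n - 2 + 2*I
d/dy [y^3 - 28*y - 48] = 3*y^2 - 28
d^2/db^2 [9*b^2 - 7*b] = 18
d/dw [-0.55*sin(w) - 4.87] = -0.55*cos(w)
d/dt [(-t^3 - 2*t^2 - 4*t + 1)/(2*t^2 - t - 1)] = (-2*t^4 + 2*t^3 + 13*t^2 + 5)/(4*t^4 - 4*t^3 - 3*t^2 + 2*t + 1)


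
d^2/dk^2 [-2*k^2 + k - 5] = -4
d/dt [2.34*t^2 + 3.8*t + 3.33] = 4.68*t + 3.8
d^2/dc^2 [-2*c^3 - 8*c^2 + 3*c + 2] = -12*c - 16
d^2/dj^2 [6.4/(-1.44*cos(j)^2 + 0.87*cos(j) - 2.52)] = (53.08416*(1 - cos(j)^2)^2 - 24.05376*cos(j)^3 - 61.51104*cos(j)^2 + 62.13888*cos(j) - 16.32384)/(1.44*cos(j)^2 - 0.87*cos(j) + 2.52)^3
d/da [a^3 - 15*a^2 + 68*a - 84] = 3*a^2 - 30*a + 68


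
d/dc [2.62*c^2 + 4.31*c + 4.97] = 5.24*c + 4.31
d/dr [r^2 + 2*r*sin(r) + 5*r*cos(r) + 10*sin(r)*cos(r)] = -5*r*sin(r) + 2*r*cos(r) + 2*r + 2*sin(r) + 5*cos(r) + 10*cos(2*r)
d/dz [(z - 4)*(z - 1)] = 2*z - 5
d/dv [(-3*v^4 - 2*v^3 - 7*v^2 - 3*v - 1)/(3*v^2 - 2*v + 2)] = (-18*v^5 + 12*v^4 - 16*v^3 + 11*v^2 - 22*v - 8)/(9*v^4 - 12*v^3 + 16*v^2 - 8*v + 4)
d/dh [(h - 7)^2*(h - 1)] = 3*(h - 7)*(h - 3)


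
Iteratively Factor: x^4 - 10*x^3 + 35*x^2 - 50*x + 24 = (x - 3)*(x^3 - 7*x^2 + 14*x - 8) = (x - 3)*(x - 2)*(x^2 - 5*x + 4) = (x - 4)*(x - 3)*(x - 2)*(x - 1)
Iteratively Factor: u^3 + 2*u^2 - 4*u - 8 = (u - 2)*(u^2 + 4*u + 4) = (u - 2)*(u + 2)*(u + 2)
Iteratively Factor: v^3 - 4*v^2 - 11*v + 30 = (v + 3)*(v^2 - 7*v + 10) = (v - 5)*(v + 3)*(v - 2)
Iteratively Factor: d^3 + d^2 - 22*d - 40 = (d + 2)*(d^2 - d - 20) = (d + 2)*(d + 4)*(d - 5)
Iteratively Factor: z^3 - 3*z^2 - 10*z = (z - 5)*(z^2 + 2*z) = z*(z - 5)*(z + 2)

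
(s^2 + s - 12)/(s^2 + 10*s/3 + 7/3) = 3*(s^2 + s - 12)/(3*s^2 + 10*s + 7)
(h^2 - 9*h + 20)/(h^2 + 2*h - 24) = (h - 5)/(h + 6)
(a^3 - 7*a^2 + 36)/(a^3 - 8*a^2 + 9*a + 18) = (a + 2)/(a + 1)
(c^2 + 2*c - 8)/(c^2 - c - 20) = (c - 2)/(c - 5)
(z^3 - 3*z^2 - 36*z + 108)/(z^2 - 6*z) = z + 3 - 18/z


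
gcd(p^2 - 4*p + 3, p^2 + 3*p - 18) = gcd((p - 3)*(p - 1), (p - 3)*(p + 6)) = p - 3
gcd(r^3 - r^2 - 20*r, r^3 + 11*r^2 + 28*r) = r^2 + 4*r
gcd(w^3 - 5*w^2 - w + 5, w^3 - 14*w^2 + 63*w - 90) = w - 5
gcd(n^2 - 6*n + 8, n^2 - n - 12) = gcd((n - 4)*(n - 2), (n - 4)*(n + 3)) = n - 4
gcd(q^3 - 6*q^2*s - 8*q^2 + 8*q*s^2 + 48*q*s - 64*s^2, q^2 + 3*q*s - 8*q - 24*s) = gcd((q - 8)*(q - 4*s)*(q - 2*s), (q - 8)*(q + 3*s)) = q - 8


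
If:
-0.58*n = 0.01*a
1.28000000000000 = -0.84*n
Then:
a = 88.38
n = -1.52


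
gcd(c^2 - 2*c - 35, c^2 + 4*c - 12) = 1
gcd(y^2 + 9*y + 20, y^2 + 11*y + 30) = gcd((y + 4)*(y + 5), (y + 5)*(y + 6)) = y + 5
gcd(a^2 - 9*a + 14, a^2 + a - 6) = a - 2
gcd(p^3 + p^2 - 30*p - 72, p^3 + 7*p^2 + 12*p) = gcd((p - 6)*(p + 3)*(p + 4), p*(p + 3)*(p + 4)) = p^2 + 7*p + 12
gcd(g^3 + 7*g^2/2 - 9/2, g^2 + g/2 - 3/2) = g^2 + g/2 - 3/2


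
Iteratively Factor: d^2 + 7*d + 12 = (d + 4)*(d + 3)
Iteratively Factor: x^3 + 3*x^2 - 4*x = (x - 1)*(x^2 + 4*x) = (x - 1)*(x + 4)*(x)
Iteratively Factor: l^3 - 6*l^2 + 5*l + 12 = (l + 1)*(l^2 - 7*l + 12) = (l - 4)*(l + 1)*(l - 3)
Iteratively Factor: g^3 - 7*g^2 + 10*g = (g)*(g^2 - 7*g + 10) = g*(g - 5)*(g - 2)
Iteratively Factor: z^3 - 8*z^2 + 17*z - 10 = (z - 1)*(z^2 - 7*z + 10) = (z - 5)*(z - 1)*(z - 2)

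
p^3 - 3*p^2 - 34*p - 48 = (p - 8)*(p + 2)*(p + 3)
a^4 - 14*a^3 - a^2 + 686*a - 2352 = (a - 8)*(a - 7)*(a - 6)*(a + 7)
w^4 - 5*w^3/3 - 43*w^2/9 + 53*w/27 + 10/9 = (w - 3)*(w - 2/3)*(w + 1/3)*(w + 5/3)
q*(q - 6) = q^2 - 6*q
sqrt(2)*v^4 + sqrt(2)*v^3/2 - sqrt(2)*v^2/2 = v^2*(v - 1/2)*(sqrt(2)*v + sqrt(2))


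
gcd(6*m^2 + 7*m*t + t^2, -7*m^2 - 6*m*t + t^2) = m + t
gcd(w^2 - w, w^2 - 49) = 1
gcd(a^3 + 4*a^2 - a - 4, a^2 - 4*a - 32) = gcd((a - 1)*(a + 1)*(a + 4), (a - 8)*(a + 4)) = a + 4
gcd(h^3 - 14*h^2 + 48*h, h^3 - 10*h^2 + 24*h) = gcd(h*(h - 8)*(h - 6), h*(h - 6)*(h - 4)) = h^2 - 6*h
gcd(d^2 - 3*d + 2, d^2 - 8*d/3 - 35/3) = 1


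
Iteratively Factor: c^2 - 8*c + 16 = (c - 4)*(c - 4)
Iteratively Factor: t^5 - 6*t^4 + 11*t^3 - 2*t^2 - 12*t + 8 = (t - 2)*(t^4 - 4*t^3 + 3*t^2 + 4*t - 4) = (t - 2)^2*(t^3 - 2*t^2 - t + 2) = (t - 2)^3*(t^2 - 1) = (t - 2)^3*(t - 1)*(t + 1)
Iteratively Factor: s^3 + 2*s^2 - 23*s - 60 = (s + 3)*(s^2 - s - 20) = (s - 5)*(s + 3)*(s + 4)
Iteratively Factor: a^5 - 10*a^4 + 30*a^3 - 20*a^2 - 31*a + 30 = (a - 2)*(a^4 - 8*a^3 + 14*a^2 + 8*a - 15) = (a - 2)*(a - 1)*(a^3 - 7*a^2 + 7*a + 15) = (a - 2)*(a - 1)*(a + 1)*(a^2 - 8*a + 15) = (a - 3)*(a - 2)*(a - 1)*(a + 1)*(a - 5)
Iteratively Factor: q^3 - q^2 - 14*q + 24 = (q - 2)*(q^2 + q - 12) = (q - 3)*(q - 2)*(q + 4)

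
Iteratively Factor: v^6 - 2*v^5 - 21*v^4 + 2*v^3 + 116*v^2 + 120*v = (v + 2)*(v^5 - 4*v^4 - 13*v^3 + 28*v^2 + 60*v) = v*(v + 2)*(v^4 - 4*v^3 - 13*v^2 + 28*v + 60) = v*(v + 2)^2*(v^3 - 6*v^2 - v + 30) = v*(v + 2)^3*(v^2 - 8*v + 15) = v*(v - 3)*(v + 2)^3*(v - 5)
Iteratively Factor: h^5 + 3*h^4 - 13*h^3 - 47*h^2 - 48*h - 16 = (h + 1)*(h^4 + 2*h^3 - 15*h^2 - 32*h - 16) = (h + 1)*(h + 4)*(h^3 - 2*h^2 - 7*h - 4) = (h - 4)*(h + 1)*(h + 4)*(h^2 + 2*h + 1) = (h - 4)*(h + 1)^2*(h + 4)*(h + 1)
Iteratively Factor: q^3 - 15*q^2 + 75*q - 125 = (q - 5)*(q^2 - 10*q + 25) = (q - 5)^2*(q - 5)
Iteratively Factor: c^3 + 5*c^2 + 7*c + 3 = (c + 1)*(c^2 + 4*c + 3) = (c + 1)^2*(c + 3)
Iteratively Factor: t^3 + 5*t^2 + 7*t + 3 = (t + 1)*(t^2 + 4*t + 3) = (t + 1)*(t + 3)*(t + 1)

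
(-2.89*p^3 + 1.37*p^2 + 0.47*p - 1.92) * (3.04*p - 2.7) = -8.7856*p^4 + 11.9678*p^3 - 2.2702*p^2 - 7.1058*p + 5.184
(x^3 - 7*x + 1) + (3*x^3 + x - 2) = 4*x^3 - 6*x - 1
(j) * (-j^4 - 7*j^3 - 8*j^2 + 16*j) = -j^5 - 7*j^4 - 8*j^3 + 16*j^2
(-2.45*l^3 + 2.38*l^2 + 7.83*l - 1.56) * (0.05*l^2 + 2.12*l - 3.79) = -0.1225*l^5 - 5.075*l^4 + 14.7226*l^3 + 7.5014*l^2 - 32.9829*l + 5.9124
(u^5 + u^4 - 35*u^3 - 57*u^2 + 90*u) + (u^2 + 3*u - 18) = u^5 + u^4 - 35*u^3 - 56*u^2 + 93*u - 18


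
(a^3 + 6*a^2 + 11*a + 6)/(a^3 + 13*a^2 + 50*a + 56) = (a^2 + 4*a + 3)/(a^2 + 11*a + 28)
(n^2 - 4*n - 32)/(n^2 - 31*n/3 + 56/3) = 3*(n + 4)/(3*n - 7)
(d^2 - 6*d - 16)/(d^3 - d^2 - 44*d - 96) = (d + 2)/(d^2 + 7*d + 12)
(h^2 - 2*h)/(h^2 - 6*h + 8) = h/(h - 4)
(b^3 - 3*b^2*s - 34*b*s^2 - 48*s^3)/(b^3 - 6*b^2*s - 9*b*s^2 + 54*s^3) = (b^2 - 6*b*s - 16*s^2)/(b^2 - 9*b*s + 18*s^2)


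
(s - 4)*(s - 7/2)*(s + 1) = s^3 - 13*s^2/2 + 13*s/2 + 14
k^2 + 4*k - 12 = (k - 2)*(k + 6)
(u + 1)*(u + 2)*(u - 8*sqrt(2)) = u^3 - 8*sqrt(2)*u^2 + 3*u^2 - 24*sqrt(2)*u + 2*u - 16*sqrt(2)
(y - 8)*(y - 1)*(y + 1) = y^3 - 8*y^2 - y + 8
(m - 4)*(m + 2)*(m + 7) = m^3 + 5*m^2 - 22*m - 56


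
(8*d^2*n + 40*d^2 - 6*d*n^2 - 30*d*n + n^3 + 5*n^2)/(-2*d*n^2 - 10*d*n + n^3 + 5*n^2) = (-4*d + n)/n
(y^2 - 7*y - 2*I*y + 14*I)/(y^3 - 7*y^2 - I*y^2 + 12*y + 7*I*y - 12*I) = (y^2 - y*(7 + 2*I) + 14*I)/(y^3 - y^2*(7 + I) + y*(12 + 7*I) - 12*I)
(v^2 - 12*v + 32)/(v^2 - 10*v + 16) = (v - 4)/(v - 2)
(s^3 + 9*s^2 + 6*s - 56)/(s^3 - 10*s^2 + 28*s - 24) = (s^2 + 11*s + 28)/(s^2 - 8*s + 12)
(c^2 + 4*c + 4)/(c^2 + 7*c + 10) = (c + 2)/(c + 5)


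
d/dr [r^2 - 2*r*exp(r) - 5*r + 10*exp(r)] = -2*r*exp(r) + 2*r + 8*exp(r) - 5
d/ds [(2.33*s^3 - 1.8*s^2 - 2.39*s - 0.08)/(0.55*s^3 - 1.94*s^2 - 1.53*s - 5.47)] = (-3.5302*s^4 - 4.5008*s^3 - 39.9859*s^2 + 19.3816*s + 12.9509)/(0.3025*s^6 - 2.134*s^5 + 2.0806*s^4 - 0.0806000000000004*s^3 + 23.5645*s^2 + 16.7382*s + 29.9209)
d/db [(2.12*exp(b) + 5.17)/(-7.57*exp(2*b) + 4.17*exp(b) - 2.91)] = (16.0484*exp(2*b) + 78.2738*exp(b) - 27.7281)*exp(b)/(57.3049*exp(4*b) - 63.1338*exp(3*b) + 61.4463*exp(2*b) - 24.2694*exp(b) + 8.4681)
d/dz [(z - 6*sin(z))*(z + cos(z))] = -(z - 6*sin(z))*(sin(z) - 1) - (z + cos(z))*(6*cos(z) - 1)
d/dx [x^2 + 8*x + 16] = 2*x + 8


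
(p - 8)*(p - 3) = p^2 - 11*p + 24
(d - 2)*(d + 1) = d^2 - d - 2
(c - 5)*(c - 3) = c^2 - 8*c + 15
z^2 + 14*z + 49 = (z + 7)^2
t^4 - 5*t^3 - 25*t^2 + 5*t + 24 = (t - 8)*(t - 1)*(t + 1)*(t + 3)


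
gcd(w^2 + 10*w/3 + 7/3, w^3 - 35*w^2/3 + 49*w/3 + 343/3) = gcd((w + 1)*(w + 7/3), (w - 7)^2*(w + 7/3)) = w + 7/3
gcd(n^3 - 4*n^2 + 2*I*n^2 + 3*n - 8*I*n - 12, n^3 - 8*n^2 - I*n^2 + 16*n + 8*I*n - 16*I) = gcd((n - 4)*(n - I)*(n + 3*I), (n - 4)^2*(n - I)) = n^2 + n*(-4 - I) + 4*I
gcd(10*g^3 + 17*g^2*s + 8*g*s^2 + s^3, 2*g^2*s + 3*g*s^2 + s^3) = 2*g^2 + 3*g*s + s^2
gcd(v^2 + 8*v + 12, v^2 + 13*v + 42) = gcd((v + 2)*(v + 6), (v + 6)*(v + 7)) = v + 6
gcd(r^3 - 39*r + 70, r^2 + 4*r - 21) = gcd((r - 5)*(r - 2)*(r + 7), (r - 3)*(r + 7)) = r + 7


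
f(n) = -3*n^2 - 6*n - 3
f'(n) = -6*n - 6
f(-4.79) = -43.09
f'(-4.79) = 22.74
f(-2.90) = -10.83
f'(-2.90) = 11.40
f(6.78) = -181.59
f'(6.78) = -46.68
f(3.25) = -54.19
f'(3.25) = -25.50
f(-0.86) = -0.06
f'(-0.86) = -0.84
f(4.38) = -86.83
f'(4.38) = -32.28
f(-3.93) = -25.75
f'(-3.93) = 17.58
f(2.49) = -36.54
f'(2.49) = -20.94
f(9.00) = -300.00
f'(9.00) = -60.00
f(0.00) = -3.00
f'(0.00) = -6.00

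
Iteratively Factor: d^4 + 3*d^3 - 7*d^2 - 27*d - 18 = (d + 1)*(d^3 + 2*d^2 - 9*d - 18) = (d + 1)*(d + 2)*(d^2 - 9) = (d + 1)*(d + 2)*(d + 3)*(d - 3)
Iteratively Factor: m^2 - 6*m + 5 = (m - 1)*(m - 5)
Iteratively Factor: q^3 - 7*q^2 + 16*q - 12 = (q - 2)*(q^2 - 5*q + 6) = (q - 2)^2*(q - 3)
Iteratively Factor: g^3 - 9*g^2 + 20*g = (g - 5)*(g^2 - 4*g) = g*(g - 5)*(g - 4)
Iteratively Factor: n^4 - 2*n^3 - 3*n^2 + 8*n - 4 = (n - 2)*(n^3 - 3*n + 2) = (n - 2)*(n + 2)*(n^2 - 2*n + 1) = (n - 2)*(n - 1)*(n + 2)*(n - 1)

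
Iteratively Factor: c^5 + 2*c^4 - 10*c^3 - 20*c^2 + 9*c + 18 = (c - 3)*(c^4 + 5*c^3 + 5*c^2 - 5*c - 6) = (c - 3)*(c - 1)*(c^3 + 6*c^2 + 11*c + 6) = (c - 3)*(c - 1)*(c + 2)*(c^2 + 4*c + 3) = (c - 3)*(c - 1)*(c + 1)*(c + 2)*(c + 3)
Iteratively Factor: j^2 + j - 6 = (j - 2)*(j + 3)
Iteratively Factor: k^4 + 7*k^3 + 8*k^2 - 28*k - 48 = (k - 2)*(k^3 + 9*k^2 + 26*k + 24) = (k - 2)*(k + 2)*(k^2 + 7*k + 12) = (k - 2)*(k + 2)*(k + 4)*(k + 3)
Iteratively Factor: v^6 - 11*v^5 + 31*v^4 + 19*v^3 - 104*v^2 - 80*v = (v + 1)*(v^5 - 12*v^4 + 43*v^3 - 24*v^2 - 80*v) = (v - 4)*(v + 1)*(v^4 - 8*v^3 + 11*v^2 + 20*v) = v*(v - 4)*(v + 1)*(v^3 - 8*v^2 + 11*v + 20) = v*(v - 5)*(v - 4)*(v + 1)*(v^2 - 3*v - 4) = v*(v - 5)*(v - 4)^2*(v + 1)*(v + 1)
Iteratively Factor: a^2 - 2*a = (a)*(a - 2)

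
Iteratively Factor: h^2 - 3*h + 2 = (h - 1)*(h - 2)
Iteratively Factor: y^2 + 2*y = (y)*(y + 2)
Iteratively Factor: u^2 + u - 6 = (u + 3)*(u - 2)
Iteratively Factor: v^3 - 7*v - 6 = (v + 2)*(v^2 - 2*v - 3) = (v - 3)*(v + 2)*(v + 1)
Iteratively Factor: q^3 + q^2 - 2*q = (q - 1)*(q^2 + 2*q) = q*(q - 1)*(q + 2)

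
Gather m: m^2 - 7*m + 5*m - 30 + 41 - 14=m^2 - 2*m - 3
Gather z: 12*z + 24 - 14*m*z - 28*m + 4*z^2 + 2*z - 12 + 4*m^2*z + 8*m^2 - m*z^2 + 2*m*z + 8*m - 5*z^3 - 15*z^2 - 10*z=8*m^2 - 20*m - 5*z^3 + z^2*(-m - 11) + z*(4*m^2 - 12*m + 4) + 12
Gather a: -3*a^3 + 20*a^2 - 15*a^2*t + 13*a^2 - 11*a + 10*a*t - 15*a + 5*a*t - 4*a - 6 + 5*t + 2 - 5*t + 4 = -3*a^3 + a^2*(33 - 15*t) + a*(15*t - 30)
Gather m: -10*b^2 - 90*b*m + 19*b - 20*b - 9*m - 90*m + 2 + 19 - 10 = -10*b^2 - b + m*(-90*b - 99) + 11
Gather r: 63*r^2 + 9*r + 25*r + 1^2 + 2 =63*r^2 + 34*r + 3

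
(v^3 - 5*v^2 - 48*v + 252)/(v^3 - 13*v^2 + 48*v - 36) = (v + 7)/(v - 1)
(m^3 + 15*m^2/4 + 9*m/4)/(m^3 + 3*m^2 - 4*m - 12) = m*(4*m + 3)/(4*(m^2 - 4))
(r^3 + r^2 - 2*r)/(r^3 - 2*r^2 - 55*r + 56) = r*(r + 2)/(r^2 - r - 56)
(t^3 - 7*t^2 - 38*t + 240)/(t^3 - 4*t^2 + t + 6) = (t^3 - 7*t^2 - 38*t + 240)/(t^3 - 4*t^2 + t + 6)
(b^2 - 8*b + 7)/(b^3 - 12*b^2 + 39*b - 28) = 1/(b - 4)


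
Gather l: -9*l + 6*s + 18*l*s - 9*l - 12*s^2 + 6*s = l*(18*s - 18) - 12*s^2 + 12*s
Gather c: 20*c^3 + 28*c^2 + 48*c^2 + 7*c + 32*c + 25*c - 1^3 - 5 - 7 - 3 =20*c^3 + 76*c^2 + 64*c - 16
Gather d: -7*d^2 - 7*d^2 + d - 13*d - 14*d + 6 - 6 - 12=-14*d^2 - 26*d - 12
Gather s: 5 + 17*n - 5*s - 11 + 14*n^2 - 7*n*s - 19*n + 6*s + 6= 14*n^2 - 2*n + s*(1 - 7*n)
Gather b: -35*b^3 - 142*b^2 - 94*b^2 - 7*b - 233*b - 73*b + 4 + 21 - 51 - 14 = -35*b^3 - 236*b^2 - 313*b - 40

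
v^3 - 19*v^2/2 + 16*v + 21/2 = (v - 7)*(v - 3)*(v + 1/2)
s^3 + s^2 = s^2*(s + 1)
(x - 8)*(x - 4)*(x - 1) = x^3 - 13*x^2 + 44*x - 32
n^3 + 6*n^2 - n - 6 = (n - 1)*(n + 1)*(n + 6)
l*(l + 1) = l^2 + l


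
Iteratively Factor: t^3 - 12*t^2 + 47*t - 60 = (t - 3)*(t^2 - 9*t + 20) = (t - 4)*(t - 3)*(t - 5)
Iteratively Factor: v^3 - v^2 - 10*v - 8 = (v - 4)*(v^2 + 3*v + 2) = (v - 4)*(v + 1)*(v + 2)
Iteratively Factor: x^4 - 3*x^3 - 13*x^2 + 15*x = (x - 1)*(x^3 - 2*x^2 - 15*x) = (x - 5)*(x - 1)*(x^2 + 3*x) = (x - 5)*(x - 1)*(x + 3)*(x)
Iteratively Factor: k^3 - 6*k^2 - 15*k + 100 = (k - 5)*(k^2 - k - 20) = (k - 5)*(k + 4)*(k - 5)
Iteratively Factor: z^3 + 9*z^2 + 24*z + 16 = (z + 4)*(z^2 + 5*z + 4) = (z + 4)^2*(z + 1)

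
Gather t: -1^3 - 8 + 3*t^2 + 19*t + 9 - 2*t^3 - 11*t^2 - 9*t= -2*t^3 - 8*t^2 + 10*t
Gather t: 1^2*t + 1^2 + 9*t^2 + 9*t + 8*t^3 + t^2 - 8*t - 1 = 8*t^3 + 10*t^2 + 2*t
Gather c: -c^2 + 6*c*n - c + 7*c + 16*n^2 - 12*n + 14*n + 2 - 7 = -c^2 + c*(6*n + 6) + 16*n^2 + 2*n - 5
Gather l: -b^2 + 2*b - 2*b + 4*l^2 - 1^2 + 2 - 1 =-b^2 + 4*l^2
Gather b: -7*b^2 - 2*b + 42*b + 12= -7*b^2 + 40*b + 12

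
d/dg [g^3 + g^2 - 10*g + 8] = 3*g^2 + 2*g - 10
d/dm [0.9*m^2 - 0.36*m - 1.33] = 1.8*m - 0.36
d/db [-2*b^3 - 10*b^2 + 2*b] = -6*b^2 - 20*b + 2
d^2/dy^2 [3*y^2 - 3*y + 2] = 6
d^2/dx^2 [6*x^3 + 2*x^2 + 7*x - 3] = 36*x + 4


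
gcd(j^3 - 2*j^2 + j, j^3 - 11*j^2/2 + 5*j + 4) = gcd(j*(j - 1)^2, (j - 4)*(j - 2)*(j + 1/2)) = 1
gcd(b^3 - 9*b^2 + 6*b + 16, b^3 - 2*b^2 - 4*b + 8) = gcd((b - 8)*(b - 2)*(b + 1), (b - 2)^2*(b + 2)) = b - 2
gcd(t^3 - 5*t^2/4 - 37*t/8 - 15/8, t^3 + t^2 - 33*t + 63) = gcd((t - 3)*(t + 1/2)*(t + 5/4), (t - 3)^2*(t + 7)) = t - 3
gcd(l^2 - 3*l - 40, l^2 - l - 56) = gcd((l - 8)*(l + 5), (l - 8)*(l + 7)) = l - 8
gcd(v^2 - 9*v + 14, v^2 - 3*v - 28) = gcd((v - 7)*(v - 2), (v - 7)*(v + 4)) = v - 7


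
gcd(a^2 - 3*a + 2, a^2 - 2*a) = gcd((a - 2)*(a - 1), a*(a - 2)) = a - 2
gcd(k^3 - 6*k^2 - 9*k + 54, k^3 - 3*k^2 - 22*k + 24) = k - 6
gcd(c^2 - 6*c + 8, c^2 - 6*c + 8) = c^2 - 6*c + 8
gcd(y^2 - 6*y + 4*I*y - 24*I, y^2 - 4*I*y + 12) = 1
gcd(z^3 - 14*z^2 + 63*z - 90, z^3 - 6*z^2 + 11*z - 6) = z - 3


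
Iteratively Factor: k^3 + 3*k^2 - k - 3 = (k + 1)*(k^2 + 2*k - 3) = (k + 1)*(k + 3)*(k - 1)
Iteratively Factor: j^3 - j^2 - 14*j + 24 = (j - 2)*(j^2 + j - 12) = (j - 2)*(j + 4)*(j - 3)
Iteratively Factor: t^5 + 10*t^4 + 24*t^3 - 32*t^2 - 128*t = (t - 2)*(t^4 + 12*t^3 + 48*t^2 + 64*t) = (t - 2)*(t + 4)*(t^3 + 8*t^2 + 16*t) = (t - 2)*(t + 4)^2*(t^2 + 4*t) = (t - 2)*(t + 4)^3*(t)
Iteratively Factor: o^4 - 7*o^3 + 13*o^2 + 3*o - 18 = (o - 2)*(o^3 - 5*o^2 + 3*o + 9) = (o - 3)*(o - 2)*(o^2 - 2*o - 3) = (o - 3)*(o - 2)*(o + 1)*(o - 3)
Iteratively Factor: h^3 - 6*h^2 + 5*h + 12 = (h + 1)*(h^2 - 7*h + 12) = (h - 3)*(h + 1)*(h - 4)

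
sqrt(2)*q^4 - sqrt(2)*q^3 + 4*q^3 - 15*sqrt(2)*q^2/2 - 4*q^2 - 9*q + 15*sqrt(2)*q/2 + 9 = (q - 1)*(q - 3*sqrt(2)/2)*(q + 3*sqrt(2))*(sqrt(2)*q + 1)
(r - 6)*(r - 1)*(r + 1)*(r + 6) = r^4 - 37*r^2 + 36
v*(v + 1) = v^2 + v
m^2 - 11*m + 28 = (m - 7)*(m - 4)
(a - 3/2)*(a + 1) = a^2 - a/2 - 3/2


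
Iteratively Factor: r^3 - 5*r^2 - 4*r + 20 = (r - 2)*(r^2 - 3*r - 10) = (r - 5)*(r - 2)*(r + 2)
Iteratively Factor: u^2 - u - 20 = (u - 5)*(u + 4)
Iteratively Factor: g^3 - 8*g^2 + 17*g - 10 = (g - 2)*(g^2 - 6*g + 5) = (g - 2)*(g - 1)*(g - 5)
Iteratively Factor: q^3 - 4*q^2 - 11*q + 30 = (q + 3)*(q^2 - 7*q + 10) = (q - 5)*(q + 3)*(q - 2)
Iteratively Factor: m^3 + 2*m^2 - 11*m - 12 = (m + 4)*(m^2 - 2*m - 3) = (m - 3)*(m + 4)*(m + 1)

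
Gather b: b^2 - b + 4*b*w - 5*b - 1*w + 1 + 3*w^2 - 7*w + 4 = b^2 + b*(4*w - 6) + 3*w^2 - 8*w + 5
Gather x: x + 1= x + 1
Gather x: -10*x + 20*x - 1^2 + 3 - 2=10*x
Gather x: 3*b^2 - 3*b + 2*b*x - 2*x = 3*b^2 - 3*b + x*(2*b - 2)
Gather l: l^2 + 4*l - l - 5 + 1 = l^2 + 3*l - 4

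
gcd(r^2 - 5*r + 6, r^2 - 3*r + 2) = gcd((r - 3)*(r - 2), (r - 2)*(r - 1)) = r - 2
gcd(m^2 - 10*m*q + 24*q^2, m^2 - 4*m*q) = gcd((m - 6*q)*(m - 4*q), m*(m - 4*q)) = -m + 4*q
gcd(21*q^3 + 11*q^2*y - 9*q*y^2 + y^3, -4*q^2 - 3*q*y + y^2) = q + y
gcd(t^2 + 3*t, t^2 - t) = t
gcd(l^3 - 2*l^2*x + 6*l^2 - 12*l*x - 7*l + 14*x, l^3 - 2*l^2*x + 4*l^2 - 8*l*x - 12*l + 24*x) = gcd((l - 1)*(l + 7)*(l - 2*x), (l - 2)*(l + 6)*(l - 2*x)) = -l + 2*x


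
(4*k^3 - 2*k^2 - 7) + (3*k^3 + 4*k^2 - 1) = 7*k^3 + 2*k^2 - 8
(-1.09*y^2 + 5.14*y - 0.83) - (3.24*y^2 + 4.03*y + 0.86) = -4.33*y^2 + 1.11*y - 1.69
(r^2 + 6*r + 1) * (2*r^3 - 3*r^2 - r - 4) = 2*r^5 + 9*r^4 - 17*r^3 - 13*r^2 - 25*r - 4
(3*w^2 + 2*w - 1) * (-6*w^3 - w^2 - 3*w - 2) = -18*w^5 - 15*w^4 - 5*w^3 - 11*w^2 - w + 2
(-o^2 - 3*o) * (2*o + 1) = -2*o^3 - 7*o^2 - 3*o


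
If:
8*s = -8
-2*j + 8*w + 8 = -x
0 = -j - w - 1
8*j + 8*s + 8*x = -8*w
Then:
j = 1/5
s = -1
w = -6/5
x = 2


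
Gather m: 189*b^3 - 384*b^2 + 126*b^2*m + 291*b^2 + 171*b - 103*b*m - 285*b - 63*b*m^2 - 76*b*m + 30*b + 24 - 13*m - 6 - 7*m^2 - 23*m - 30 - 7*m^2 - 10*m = 189*b^3 - 93*b^2 - 84*b + m^2*(-63*b - 14) + m*(126*b^2 - 179*b - 46) - 12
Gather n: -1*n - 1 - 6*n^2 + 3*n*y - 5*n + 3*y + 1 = -6*n^2 + n*(3*y - 6) + 3*y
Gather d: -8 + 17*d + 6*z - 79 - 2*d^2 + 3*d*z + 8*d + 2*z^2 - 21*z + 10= -2*d^2 + d*(3*z + 25) + 2*z^2 - 15*z - 77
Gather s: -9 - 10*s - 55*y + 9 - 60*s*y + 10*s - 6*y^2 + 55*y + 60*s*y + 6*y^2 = 0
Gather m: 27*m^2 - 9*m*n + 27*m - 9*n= 27*m^2 + m*(27 - 9*n) - 9*n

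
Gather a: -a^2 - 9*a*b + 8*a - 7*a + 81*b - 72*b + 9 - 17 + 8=-a^2 + a*(1 - 9*b) + 9*b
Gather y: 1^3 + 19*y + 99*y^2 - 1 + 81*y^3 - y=81*y^3 + 99*y^2 + 18*y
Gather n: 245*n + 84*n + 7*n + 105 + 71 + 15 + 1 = 336*n + 192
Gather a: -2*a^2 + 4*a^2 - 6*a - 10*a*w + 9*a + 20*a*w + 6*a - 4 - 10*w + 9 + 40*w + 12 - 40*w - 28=2*a^2 + a*(10*w + 9) - 10*w - 11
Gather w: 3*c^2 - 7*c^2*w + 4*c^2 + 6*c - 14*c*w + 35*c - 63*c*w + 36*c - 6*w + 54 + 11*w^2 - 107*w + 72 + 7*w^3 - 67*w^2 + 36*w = 7*c^2 + 77*c + 7*w^3 - 56*w^2 + w*(-7*c^2 - 77*c - 77) + 126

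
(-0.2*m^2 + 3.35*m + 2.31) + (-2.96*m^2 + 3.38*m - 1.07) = -3.16*m^2 + 6.73*m + 1.24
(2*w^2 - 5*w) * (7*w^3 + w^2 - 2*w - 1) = 14*w^5 - 33*w^4 - 9*w^3 + 8*w^2 + 5*w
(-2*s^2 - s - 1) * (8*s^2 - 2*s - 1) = -16*s^4 - 4*s^3 - 4*s^2 + 3*s + 1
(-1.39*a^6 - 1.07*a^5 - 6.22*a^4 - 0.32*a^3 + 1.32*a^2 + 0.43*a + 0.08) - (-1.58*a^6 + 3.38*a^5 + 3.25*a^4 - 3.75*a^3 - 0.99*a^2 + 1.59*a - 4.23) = 0.19*a^6 - 4.45*a^5 - 9.47*a^4 + 3.43*a^3 + 2.31*a^2 - 1.16*a + 4.31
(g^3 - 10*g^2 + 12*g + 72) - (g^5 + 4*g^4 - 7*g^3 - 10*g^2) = -g^5 - 4*g^4 + 8*g^3 + 12*g + 72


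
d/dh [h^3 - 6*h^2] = 3*h*(h - 4)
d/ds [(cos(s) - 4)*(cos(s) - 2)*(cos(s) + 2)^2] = 2*(-2*cos(s)^3 + 3*cos(s)^2 + 12*cos(s) - 4)*sin(s)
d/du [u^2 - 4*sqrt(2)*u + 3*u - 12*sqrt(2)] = 2*u - 4*sqrt(2) + 3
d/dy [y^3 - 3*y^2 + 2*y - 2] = 3*y^2 - 6*y + 2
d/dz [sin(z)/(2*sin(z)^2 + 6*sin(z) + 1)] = cos(z)*cos(2*z)/(6*sin(z) - cos(2*z) + 2)^2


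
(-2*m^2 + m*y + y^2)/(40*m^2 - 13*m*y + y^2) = (-2*m^2 + m*y + y^2)/(40*m^2 - 13*m*y + y^2)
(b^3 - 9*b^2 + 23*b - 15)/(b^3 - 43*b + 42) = (b^2 - 8*b + 15)/(b^2 + b - 42)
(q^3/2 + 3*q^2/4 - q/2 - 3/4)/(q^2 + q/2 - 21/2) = (q^3 + 3*q^2/2 - q - 3/2)/(2*q^2 + q - 21)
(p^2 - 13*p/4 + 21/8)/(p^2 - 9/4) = (4*p - 7)/(2*(2*p + 3))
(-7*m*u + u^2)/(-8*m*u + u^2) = (7*m - u)/(8*m - u)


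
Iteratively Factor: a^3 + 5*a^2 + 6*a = (a + 3)*(a^2 + 2*a) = a*(a + 3)*(a + 2)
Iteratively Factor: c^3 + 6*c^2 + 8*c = (c)*(c^2 + 6*c + 8) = c*(c + 2)*(c + 4)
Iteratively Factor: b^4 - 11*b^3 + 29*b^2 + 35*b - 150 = (b - 5)*(b^3 - 6*b^2 - b + 30) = (b - 5)*(b - 3)*(b^2 - 3*b - 10) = (b - 5)*(b - 3)*(b + 2)*(b - 5)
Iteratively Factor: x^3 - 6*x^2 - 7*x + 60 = (x - 4)*(x^2 - 2*x - 15) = (x - 4)*(x + 3)*(x - 5)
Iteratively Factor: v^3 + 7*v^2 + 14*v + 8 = (v + 4)*(v^2 + 3*v + 2) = (v + 2)*(v + 4)*(v + 1)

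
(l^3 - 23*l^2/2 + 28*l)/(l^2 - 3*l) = (l^2 - 23*l/2 + 28)/(l - 3)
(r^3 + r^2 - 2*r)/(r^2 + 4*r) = (r^2 + r - 2)/(r + 4)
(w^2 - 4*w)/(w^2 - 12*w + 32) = w/(w - 8)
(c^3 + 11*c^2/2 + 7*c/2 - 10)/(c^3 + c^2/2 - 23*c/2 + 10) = (2*c + 5)/(2*c - 5)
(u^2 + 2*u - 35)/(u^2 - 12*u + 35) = (u + 7)/(u - 7)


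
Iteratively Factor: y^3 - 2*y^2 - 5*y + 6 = (y - 3)*(y^2 + y - 2) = (y - 3)*(y - 1)*(y + 2)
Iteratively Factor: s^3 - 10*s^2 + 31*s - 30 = (s - 5)*(s^2 - 5*s + 6) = (s - 5)*(s - 3)*(s - 2)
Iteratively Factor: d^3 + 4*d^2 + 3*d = (d)*(d^2 + 4*d + 3) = d*(d + 3)*(d + 1)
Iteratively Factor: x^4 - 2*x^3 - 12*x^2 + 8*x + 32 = (x - 4)*(x^3 + 2*x^2 - 4*x - 8) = (x - 4)*(x + 2)*(x^2 - 4) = (x - 4)*(x - 2)*(x + 2)*(x + 2)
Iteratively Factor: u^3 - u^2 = (u - 1)*(u^2) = u*(u - 1)*(u)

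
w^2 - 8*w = w*(w - 8)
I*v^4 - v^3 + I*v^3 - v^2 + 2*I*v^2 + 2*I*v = v*(v - I)*(v + 2*I)*(I*v + I)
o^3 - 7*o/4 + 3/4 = (o - 1)*(o - 1/2)*(o + 3/2)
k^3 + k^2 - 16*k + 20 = (k - 2)^2*(k + 5)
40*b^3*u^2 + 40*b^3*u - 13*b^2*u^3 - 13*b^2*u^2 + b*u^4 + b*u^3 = u*(-8*b + u)*(-5*b + u)*(b*u + b)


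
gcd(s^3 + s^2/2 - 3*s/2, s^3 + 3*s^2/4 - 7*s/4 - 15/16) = s + 3/2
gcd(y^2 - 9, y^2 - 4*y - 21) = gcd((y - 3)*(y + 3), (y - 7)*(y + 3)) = y + 3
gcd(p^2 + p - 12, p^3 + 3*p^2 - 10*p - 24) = p^2 + p - 12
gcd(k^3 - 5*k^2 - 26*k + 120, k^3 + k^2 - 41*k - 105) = k + 5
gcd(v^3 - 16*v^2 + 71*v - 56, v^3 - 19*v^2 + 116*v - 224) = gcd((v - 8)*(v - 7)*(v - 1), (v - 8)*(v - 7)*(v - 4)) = v^2 - 15*v + 56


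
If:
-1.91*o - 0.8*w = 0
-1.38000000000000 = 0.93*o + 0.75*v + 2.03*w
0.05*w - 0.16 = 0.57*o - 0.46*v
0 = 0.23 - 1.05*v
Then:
No Solution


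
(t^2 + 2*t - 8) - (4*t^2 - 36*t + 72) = -3*t^2 + 38*t - 80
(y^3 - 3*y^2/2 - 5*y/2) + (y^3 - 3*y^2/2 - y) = 2*y^3 - 3*y^2 - 7*y/2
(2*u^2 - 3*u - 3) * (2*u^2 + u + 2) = 4*u^4 - 4*u^3 - 5*u^2 - 9*u - 6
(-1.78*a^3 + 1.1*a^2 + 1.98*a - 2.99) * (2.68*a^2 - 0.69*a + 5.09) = -4.7704*a^5 + 4.1762*a^4 - 4.5128*a^3 - 3.7804*a^2 + 12.1413*a - 15.2191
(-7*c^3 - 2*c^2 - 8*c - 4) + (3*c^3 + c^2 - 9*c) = -4*c^3 - c^2 - 17*c - 4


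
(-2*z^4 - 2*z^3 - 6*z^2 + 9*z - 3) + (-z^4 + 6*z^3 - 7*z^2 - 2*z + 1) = -3*z^4 + 4*z^3 - 13*z^2 + 7*z - 2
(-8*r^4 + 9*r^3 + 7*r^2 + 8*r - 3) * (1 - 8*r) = 64*r^5 - 80*r^4 - 47*r^3 - 57*r^2 + 32*r - 3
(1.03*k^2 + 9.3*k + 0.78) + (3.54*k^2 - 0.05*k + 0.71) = 4.57*k^2 + 9.25*k + 1.49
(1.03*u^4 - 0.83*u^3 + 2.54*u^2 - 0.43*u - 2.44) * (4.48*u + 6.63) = 4.6144*u^5 + 3.1105*u^4 + 5.8763*u^3 + 14.9138*u^2 - 13.7821*u - 16.1772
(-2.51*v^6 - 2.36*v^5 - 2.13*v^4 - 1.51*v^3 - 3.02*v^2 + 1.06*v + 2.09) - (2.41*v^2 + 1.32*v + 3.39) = -2.51*v^6 - 2.36*v^5 - 2.13*v^4 - 1.51*v^3 - 5.43*v^2 - 0.26*v - 1.3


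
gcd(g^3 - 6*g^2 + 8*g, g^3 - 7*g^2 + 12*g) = g^2 - 4*g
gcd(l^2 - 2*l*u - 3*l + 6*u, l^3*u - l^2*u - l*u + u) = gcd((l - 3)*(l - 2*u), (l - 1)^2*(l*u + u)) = 1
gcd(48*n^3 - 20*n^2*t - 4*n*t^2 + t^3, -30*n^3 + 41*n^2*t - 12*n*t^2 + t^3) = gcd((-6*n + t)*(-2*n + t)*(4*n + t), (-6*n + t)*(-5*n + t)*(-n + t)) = -6*n + t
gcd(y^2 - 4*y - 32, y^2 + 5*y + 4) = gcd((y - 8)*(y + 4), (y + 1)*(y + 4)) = y + 4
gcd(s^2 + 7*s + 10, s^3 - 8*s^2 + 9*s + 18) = 1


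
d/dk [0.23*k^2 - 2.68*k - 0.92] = 0.46*k - 2.68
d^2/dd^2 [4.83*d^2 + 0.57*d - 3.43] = 9.66000000000000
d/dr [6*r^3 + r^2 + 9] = 2*r*(9*r + 1)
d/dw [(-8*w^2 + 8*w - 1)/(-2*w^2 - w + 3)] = (24*w^2 - 52*w + 23)/(4*w^4 + 4*w^3 - 11*w^2 - 6*w + 9)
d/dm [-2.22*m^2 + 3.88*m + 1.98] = 3.88 - 4.44*m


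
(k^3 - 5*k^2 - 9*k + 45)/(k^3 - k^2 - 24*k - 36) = (k^2 - 8*k + 15)/(k^2 - 4*k - 12)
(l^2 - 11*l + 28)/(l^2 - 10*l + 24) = (l - 7)/(l - 6)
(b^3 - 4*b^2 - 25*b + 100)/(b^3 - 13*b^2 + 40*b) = (b^2 + b - 20)/(b*(b - 8))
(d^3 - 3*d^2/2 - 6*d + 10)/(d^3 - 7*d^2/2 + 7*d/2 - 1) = (2*d^2 + d - 10)/(2*d^2 - 3*d + 1)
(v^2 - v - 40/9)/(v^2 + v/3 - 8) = (v + 5/3)/(v + 3)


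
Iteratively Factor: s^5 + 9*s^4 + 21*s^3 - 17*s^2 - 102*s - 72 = (s - 2)*(s^4 + 11*s^3 + 43*s^2 + 69*s + 36) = (s - 2)*(s + 3)*(s^3 + 8*s^2 + 19*s + 12) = (s - 2)*(s + 1)*(s + 3)*(s^2 + 7*s + 12) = (s - 2)*(s + 1)*(s + 3)*(s + 4)*(s + 3)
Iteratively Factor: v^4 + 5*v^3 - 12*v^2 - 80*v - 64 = (v + 4)*(v^3 + v^2 - 16*v - 16) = (v + 4)^2*(v^2 - 3*v - 4) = (v - 4)*(v + 4)^2*(v + 1)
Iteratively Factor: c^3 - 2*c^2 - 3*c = (c - 3)*(c^2 + c) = (c - 3)*(c + 1)*(c)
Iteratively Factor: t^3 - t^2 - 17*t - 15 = (t + 3)*(t^2 - 4*t - 5) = (t - 5)*(t + 3)*(t + 1)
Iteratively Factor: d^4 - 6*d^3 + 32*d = (d - 4)*(d^3 - 2*d^2 - 8*d) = d*(d - 4)*(d^2 - 2*d - 8) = d*(d - 4)^2*(d + 2)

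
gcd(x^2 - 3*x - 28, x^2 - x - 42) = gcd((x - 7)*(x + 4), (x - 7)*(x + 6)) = x - 7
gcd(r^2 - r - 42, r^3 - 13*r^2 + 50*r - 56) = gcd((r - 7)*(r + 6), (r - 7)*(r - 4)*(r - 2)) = r - 7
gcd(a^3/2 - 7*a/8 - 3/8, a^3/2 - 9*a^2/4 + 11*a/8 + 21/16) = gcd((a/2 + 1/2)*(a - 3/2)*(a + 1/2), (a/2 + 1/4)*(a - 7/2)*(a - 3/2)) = a^2 - a - 3/4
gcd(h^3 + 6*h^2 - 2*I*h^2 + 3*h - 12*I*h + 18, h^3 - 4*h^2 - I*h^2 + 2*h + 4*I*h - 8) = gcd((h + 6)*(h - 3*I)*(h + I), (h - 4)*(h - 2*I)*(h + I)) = h + I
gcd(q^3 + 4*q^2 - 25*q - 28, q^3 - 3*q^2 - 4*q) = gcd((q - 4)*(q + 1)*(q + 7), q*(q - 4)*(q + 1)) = q^2 - 3*q - 4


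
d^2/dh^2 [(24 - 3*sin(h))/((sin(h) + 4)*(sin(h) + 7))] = 3*(sin(h)^5 - 43*sin(h)^4 - 434*sin(h)^3 - 332*sin(h)^2 + 3944*sin(h) + 2104)/((sin(h) + 4)^3*(sin(h) + 7)^3)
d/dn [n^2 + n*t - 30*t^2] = 2*n + t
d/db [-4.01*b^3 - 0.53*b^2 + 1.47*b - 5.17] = -12.03*b^2 - 1.06*b + 1.47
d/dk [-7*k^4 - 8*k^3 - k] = -28*k^3 - 24*k^2 - 1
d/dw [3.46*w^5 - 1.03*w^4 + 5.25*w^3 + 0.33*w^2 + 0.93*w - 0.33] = 17.3*w^4 - 4.12*w^3 + 15.75*w^2 + 0.66*w + 0.93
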